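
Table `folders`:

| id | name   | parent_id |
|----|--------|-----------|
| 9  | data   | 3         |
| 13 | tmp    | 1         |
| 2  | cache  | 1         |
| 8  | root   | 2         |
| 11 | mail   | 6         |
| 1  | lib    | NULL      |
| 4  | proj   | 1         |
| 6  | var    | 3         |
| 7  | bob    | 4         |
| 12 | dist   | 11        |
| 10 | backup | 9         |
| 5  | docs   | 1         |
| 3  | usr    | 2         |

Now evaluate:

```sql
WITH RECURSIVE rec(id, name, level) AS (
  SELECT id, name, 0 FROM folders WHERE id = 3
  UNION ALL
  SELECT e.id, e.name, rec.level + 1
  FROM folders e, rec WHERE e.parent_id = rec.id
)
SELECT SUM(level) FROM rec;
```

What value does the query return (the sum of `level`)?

Base: id=3 (usr) at level 0.
Iteration 1: rows with parent_id in {3} -> var (id 6, level 1), data (id 9, level 1).
Iteration 2: rows with parent_id in {6,9} -> backup (id 10, level 2), mail (id 11, level 2).
Iteration 3: rows with parent_id in {10,11} -> dist (id 12, level 3).
Iteration 4: no rows with parent_id in {12}; recursion stops.
SUM(level) = 0 + 1 + 1 + 2 + 2 + 3 = 9.

9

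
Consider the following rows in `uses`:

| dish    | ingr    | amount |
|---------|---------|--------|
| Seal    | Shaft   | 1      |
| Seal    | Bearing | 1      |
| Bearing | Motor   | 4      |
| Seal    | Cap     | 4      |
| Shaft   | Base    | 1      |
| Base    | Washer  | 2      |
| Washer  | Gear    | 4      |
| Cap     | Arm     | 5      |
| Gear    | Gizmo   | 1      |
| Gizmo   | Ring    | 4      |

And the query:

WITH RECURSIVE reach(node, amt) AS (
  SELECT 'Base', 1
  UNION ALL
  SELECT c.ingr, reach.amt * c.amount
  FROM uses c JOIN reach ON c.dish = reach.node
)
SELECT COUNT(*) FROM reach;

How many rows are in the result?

Base: (Base, amt=1).
Iteration 1: components of {Base} -> Washer = 1*2 = 2.
Iteration 2: components of {Washer} -> Gear = 2*4 = 8.
Iteration 3: components of {Gear} -> Gizmo = 8*1 = 8.
Iteration 4: components of {Gizmo} -> Ring = 8*4 = 32.
Iteration 5: no further components; recursion stops.
Total rows emitted: 5.

5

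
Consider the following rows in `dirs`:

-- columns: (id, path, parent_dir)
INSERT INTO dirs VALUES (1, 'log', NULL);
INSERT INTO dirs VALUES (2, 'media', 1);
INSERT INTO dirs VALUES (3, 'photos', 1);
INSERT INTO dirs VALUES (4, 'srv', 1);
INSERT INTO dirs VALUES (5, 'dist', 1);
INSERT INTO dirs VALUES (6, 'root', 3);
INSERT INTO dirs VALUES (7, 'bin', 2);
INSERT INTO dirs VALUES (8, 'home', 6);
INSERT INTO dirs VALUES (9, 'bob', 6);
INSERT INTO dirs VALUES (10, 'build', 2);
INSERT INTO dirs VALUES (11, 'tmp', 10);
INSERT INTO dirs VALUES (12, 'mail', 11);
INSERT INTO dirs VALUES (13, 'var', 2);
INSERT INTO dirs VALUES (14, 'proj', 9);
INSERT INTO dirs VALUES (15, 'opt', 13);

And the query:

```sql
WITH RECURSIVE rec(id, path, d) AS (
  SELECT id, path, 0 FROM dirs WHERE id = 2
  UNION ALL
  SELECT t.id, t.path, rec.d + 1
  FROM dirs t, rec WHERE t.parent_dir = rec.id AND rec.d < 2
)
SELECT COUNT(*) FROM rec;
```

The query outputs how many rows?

Base: id=2 (media) at d 0.
Iteration 1: rows with parent_dir in {2} -> bin (id 7, d 1), build (id 10, d 1), var (id 13, d 1).
Iteration 2: rows with parent_dir in {7,10,13} -> tmp (id 11, d 2), opt (id 15, d 2).
Iteration 3: d < 2 fails for all current rows; recursion stops.
Total rows emitted: 6.

6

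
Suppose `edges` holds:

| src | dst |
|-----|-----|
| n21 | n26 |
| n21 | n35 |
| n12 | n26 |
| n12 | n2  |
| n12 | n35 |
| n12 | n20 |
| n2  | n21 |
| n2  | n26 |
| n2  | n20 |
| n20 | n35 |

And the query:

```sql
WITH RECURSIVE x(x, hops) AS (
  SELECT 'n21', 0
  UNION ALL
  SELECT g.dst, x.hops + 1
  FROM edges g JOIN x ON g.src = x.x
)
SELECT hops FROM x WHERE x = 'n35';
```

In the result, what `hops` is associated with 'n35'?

Base: (n21, hops=0).
Iteration 1: edges from {n21} -> (n26, hops=1), (n35, hops=1).
Iteration 2: no outgoing edges from {n26,n35}; recursion stops.

1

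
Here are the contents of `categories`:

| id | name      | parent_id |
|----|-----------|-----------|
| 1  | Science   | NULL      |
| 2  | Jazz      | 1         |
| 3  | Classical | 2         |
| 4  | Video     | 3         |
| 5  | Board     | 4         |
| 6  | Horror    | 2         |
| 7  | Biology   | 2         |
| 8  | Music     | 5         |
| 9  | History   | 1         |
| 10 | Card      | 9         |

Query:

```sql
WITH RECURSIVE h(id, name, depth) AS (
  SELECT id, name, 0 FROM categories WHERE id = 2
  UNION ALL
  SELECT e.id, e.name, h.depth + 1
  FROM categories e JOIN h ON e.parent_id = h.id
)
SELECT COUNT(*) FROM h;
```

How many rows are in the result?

7

Base: id=2 (Jazz) at depth 0.
Iteration 1: rows with parent_id in {2} -> Classical (id 3, depth 1), Horror (id 6, depth 1), Biology (id 7, depth 1).
Iteration 2: rows with parent_id in {3,6,7} -> Video (id 4, depth 2).
Iteration 3: rows with parent_id in {4} -> Board (id 5, depth 3).
Iteration 4: rows with parent_id in {5} -> Music (id 8, depth 4).
Iteration 5: no rows with parent_id in {8}; recursion stops.
Total rows emitted: 7.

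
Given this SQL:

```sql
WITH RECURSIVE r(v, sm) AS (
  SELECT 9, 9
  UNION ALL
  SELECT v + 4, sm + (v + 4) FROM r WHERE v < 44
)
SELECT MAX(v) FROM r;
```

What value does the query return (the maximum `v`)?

45

Base: v=9, sm=9.
Iteration 1: 9 < 44 holds -> v = 9 + 4 = 13, sm = 9 + 13 = 22.
Iteration 2: 13 < 44 holds -> v = 13 + 4 = 17, sm = 22 + 17 = 39.
Iteration 3: 17 < 44 holds -> v = 17 + 4 = 21, sm = 39 + 21 = 60.
Iteration 4: 21 < 44 holds -> v = 21 + 4 = 25, sm = 60 + 25 = 85.
Iteration 5: 25 < 44 holds -> v = 25 + 4 = 29, sm = 85 + 29 = 114.
Iteration 6: 29 < 44 holds -> v = 29 + 4 = 33, sm = 114 + 33 = 147.
Iteration 7: 33 < 44 holds -> v = 33 + 4 = 37, sm = 147 + 37 = 184.
Iteration 8: 37 < 44 holds -> v = 37 + 4 = 41, sm = 184 + 41 = 225.
Iteration 9: 41 < 44 holds -> v = 41 + 4 = 45, sm = 225 + 45 = 270.
Iteration 10: 45 < 44 fails; recursion stops.
v values: 9, 13, 17, 21, 25, 29, 33, 37, 41, 45; the maximum is 45.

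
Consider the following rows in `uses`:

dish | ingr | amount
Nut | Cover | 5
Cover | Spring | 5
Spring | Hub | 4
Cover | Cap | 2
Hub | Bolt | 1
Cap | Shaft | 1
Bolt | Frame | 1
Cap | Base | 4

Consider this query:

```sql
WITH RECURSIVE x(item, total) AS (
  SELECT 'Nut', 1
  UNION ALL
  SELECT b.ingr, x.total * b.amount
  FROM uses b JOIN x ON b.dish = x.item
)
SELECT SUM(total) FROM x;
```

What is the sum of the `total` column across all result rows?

391

Base: (Nut, total=1).
Iteration 1: components of {Nut} -> Cover = 1*5 = 5.
Iteration 2: components of {Cover} -> Cap = 5*2 = 10, Spring = 5*5 = 25.
Iteration 3: components of {Cap,Spring} -> Base = 10*4 = 40, Hub = 25*4 = 100, Shaft = 10*1 = 10.
Iteration 4: components of {Base,Hub,Shaft} -> Bolt = 100*1 = 100.
Iteration 5: components of {Bolt} -> Frame = 100*1 = 100.
Iteration 6: no further components; recursion stops.
SUM(total) = 1 + 5 + 25 + 10 + 100 + 10 + 40 + 100 + 100 = 391.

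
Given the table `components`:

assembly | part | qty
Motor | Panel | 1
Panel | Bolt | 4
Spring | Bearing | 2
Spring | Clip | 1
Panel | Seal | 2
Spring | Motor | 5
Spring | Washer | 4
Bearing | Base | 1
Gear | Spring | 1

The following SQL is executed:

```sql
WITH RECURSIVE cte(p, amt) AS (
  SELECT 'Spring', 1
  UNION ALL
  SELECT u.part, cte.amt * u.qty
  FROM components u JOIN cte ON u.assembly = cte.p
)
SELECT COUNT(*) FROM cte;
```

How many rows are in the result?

Base: (Spring, amt=1).
Iteration 1: components of {Spring} -> Bearing = 1*2 = 2, Clip = 1*1 = 1, Motor = 1*5 = 5, Washer = 1*4 = 4.
Iteration 2: components of {Bearing,Clip,Motor,Washer} -> Base = 2*1 = 2, Panel = 5*1 = 5.
Iteration 3: components of {Base,Panel} -> Bolt = 5*4 = 20, Seal = 5*2 = 10.
Iteration 4: no further components; recursion stops.
Total rows emitted: 9.

9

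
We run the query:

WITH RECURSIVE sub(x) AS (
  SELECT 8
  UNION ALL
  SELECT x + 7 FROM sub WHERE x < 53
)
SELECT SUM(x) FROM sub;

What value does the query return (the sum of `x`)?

260

Base: x=8.
Iteration 1: 8 < 53 holds -> x = 8 + 7 = 15.
Iteration 2: 15 < 53 holds -> x = 15 + 7 = 22.
Iteration 3: 22 < 53 holds -> x = 22 + 7 = 29.
Iteration 4: 29 < 53 holds -> x = 29 + 7 = 36.
Iteration 5: 36 < 53 holds -> x = 36 + 7 = 43.
Iteration 6: 43 < 53 holds -> x = 43 + 7 = 50.
Iteration 7: 50 < 53 holds -> x = 50 + 7 = 57.
Iteration 8: 57 < 53 fails; recursion stops.
SUM(x) = 8 + 15 + 22 + 29 + 36 + 43 + 50 + 57 = 260.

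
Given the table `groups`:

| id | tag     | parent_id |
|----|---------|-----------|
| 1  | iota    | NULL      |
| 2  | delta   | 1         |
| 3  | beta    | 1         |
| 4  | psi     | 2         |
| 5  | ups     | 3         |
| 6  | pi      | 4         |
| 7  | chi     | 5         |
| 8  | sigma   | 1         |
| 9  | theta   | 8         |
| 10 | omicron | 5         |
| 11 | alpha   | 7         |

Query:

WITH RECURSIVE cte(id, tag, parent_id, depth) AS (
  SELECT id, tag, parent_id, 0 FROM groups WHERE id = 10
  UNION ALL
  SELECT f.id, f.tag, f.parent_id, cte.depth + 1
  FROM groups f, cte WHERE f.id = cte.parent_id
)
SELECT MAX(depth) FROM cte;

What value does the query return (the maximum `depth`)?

3

Base: id=10 (omicron), parent_id=5, depth 0.
Iteration 1: join on id=5 -> ups (id 5, parent_id=3, depth 1).
Iteration 2: join on id=3 -> beta (id 3, parent_id=1, depth 2).
Iteration 3: join on id=1 -> iota (id 1, parent_id=NULL, depth 3).
Iteration 4: parent_id is NULL; no match; recursion stops.
depth values: 0, 1, 2, 3; the maximum is 3.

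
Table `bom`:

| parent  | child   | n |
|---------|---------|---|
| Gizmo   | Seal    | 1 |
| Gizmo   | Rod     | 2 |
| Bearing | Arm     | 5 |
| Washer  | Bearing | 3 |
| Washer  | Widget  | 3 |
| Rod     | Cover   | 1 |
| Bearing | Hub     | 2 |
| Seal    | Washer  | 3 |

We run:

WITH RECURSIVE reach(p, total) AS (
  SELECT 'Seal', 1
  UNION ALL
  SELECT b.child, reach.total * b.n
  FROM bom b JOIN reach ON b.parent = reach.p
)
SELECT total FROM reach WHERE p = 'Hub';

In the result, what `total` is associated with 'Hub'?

18

Base: (Seal, total=1).
Iteration 1: components of {Seal} -> Washer = 1*3 = 3.
Iteration 2: components of {Washer} -> Bearing = 3*3 = 9, Widget = 3*3 = 9.
Iteration 3: components of {Bearing,Widget} -> Arm = 9*5 = 45, Hub = 9*2 = 18.
Iteration 4: no further components; recursion stops.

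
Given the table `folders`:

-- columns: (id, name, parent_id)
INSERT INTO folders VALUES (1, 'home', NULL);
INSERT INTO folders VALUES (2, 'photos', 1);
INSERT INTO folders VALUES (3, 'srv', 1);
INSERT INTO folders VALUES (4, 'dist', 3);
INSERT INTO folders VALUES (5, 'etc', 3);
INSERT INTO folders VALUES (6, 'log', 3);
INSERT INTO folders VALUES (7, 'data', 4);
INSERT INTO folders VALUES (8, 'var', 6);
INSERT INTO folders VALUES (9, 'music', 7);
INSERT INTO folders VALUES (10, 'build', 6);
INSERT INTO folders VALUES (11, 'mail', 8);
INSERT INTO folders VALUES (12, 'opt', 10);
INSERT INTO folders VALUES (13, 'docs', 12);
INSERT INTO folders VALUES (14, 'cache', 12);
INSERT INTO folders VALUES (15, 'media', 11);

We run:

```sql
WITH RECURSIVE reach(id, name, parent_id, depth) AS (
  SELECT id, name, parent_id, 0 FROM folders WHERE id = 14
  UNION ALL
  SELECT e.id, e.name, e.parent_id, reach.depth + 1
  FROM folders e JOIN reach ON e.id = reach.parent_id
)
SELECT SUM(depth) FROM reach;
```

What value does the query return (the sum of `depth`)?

15

Base: id=14 (cache), parent_id=12, depth 0.
Iteration 1: join on id=12 -> opt (id 12, parent_id=10, depth 1).
Iteration 2: join on id=10 -> build (id 10, parent_id=6, depth 2).
Iteration 3: join on id=6 -> log (id 6, parent_id=3, depth 3).
Iteration 4: join on id=3 -> srv (id 3, parent_id=1, depth 4).
Iteration 5: join on id=1 -> home (id 1, parent_id=NULL, depth 5).
Iteration 6: parent_id is NULL; no match; recursion stops.
SUM(depth) = 0 + 1 + 2 + 3 + 4 + 5 = 15.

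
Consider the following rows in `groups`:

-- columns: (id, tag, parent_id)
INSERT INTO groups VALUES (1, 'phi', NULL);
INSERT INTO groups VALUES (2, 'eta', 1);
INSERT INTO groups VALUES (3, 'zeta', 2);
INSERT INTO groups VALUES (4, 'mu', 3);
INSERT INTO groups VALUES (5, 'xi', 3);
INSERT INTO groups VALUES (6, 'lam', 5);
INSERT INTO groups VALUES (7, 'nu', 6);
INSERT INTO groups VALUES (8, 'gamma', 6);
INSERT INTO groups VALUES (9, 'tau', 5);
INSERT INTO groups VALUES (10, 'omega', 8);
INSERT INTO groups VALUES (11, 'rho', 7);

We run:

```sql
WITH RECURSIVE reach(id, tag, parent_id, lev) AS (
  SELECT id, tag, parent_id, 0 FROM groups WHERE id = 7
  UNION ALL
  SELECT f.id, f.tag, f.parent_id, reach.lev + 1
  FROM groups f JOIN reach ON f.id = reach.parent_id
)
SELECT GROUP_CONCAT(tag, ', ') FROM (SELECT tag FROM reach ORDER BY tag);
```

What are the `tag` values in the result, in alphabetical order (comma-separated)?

eta, lam, nu, phi, xi, zeta

Base: id=7 (nu), parent_id=6, lev 0.
Iteration 1: join on id=6 -> lam (id 6, parent_id=5, lev 1).
Iteration 2: join on id=5 -> xi (id 5, parent_id=3, lev 2).
Iteration 3: join on id=3 -> zeta (id 3, parent_id=2, lev 3).
Iteration 4: join on id=2 -> eta (id 2, parent_id=1, lev 4).
Iteration 5: join on id=1 -> phi (id 1, parent_id=NULL, lev 5).
Iteration 6: parent_id is NULL; no match; recursion stops.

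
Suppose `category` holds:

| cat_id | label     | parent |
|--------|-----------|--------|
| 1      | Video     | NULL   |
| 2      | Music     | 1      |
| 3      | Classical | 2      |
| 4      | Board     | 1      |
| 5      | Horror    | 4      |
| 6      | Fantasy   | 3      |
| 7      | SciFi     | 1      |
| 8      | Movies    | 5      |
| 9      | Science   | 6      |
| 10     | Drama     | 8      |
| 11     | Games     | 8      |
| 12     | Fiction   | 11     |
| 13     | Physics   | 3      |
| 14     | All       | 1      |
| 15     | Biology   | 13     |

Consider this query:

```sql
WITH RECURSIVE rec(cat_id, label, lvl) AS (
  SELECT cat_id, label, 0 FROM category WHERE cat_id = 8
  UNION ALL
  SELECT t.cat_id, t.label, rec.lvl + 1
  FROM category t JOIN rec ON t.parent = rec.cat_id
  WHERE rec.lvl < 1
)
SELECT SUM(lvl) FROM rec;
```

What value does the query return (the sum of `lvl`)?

2

Base: cat_id=8 (Movies) at lvl 0.
Iteration 1: rows with parent in {8} -> Drama (id 10, lvl 1), Games (id 11, lvl 1).
Iteration 2: lvl < 1 fails for all current rows; recursion stops.
SUM(lvl) = 0 + 1 + 1 = 2.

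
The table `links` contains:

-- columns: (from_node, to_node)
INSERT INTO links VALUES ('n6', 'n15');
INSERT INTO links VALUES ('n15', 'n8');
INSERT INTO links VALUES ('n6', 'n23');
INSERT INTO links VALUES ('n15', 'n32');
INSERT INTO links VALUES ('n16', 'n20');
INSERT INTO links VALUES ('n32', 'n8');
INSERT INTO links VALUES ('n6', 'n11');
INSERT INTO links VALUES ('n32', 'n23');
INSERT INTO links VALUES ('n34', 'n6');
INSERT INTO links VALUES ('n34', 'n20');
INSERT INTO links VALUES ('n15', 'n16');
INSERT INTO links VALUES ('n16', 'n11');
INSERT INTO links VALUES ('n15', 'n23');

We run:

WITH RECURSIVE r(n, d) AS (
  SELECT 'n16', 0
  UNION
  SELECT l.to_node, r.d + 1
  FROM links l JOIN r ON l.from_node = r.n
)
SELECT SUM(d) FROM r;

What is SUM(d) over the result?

Base: (n16, d=0).
Iteration 1: edges from {n16} -> (n11, d=1), (n20, d=1).
Iteration 2: no outgoing edges from {n11,n20}; recursion stops.
SUM(d) = 0 + 1 + 1 = 2.

2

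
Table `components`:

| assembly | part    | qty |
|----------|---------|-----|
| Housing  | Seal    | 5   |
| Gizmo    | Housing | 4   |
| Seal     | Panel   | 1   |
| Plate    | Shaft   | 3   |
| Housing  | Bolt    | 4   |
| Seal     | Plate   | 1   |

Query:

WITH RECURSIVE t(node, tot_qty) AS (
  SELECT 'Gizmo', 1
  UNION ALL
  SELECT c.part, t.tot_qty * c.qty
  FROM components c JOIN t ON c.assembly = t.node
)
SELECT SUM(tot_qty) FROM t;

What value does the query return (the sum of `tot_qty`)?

141

Base: (Gizmo, tot_qty=1).
Iteration 1: components of {Gizmo} -> Housing = 1*4 = 4.
Iteration 2: components of {Housing} -> Bolt = 4*4 = 16, Seal = 4*5 = 20.
Iteration 3: components of {Bolt,Seal} -> Panel = 20*1 = 20, Plate = 20*1 = 20.
Iteration 4: components of {Panel,Plate} -> Shaft = 20*3 = 60.
Iteration 5: no further components; recursion stops.
SUM(tot_qty) = 1 + 4 + 20 + 16 + 20 + 20 + 60 = 141.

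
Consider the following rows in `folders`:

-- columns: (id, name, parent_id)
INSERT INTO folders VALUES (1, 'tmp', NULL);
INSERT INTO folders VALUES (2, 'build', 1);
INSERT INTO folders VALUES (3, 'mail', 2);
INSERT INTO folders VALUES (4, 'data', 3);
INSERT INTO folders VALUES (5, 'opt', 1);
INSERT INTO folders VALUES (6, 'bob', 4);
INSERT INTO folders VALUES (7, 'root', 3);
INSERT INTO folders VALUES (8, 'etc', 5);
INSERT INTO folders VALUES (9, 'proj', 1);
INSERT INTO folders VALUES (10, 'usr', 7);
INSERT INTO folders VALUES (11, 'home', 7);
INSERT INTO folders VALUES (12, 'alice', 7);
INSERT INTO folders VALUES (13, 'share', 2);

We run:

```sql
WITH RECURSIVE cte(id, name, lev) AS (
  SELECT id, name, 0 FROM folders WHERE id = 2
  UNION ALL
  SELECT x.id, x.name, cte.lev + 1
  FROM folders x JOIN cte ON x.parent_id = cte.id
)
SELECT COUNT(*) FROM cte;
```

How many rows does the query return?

Base: id=2 (build) at lev 0.
Iteration 1: rows with parent_id in {2} -> mail (id 3, lev 1), share (id 13, lev 1).
Iteration 2: rows with parent_id in {3,13} -> data (id 4, lev 2), root (id 7, lev 2).
Iteration 3: rows with parent_id in {4,7} -> bob (id 6, lev 3), usr (id 10, lev 3), home (id 11, lev 3), alice (id 12, lev 3).
Iteration 4: no rows with parent_id in {6,10,11,12}; recursion stops.
Total rows emitted: 9.

9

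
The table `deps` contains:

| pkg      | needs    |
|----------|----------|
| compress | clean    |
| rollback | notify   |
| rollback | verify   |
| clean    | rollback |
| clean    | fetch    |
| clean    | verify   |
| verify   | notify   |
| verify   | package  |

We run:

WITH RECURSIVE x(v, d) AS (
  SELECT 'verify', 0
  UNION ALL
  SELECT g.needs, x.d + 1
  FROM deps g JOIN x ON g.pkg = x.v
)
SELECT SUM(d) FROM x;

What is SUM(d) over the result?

2

Base: (verify, d=0).
Iteration 1: edges from {verify} -> (notify, d=1), (package, d=1).
Iteration 2: no outgoing edges from {notify,package}; recursion stops.
SUM(d) = 0 + 1 + 1 = 2.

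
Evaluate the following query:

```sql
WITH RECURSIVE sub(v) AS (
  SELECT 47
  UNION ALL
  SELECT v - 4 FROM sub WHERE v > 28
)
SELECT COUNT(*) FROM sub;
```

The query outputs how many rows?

6

Base: v=47.
Iteration 1: 47 > 28 holds -> v = 47 - 4 = 43.
Iteration 2: 43 > 28 holds -> v = 43 - 4 = 39.
Iteration 3: 39 > 28 holds -> v = 39 - 4 = 35.
Iteration 4: 35 > 28 holds -> v = 35 - 4 = 31.
Iteration 5: 31 > 28 holds -> v = 31 - 4 = 27.
Iteration 6: 27 > 28 fails; recursion stops.
Total rows emitted: 6.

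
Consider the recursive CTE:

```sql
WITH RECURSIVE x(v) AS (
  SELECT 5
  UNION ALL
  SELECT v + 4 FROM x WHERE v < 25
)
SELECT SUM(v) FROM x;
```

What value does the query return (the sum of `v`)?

90

Base: v=5.
Iteration 1: 5 < 25 holds -> v = 5 + 4 = 9.
Iteration 2: 9 < 25 holds -> v = 9 + 4 = 13.
Iteration 3: 13 < 25 holds -> v = 13 + 4 = 17.
Iteration 4: 17 < 25 holds -> v = 17 + 4 = 21.
Iteration 5: 21 < 25 holds -> v = 21 + 4 = 25.
Iteration 6: 25 < 25 fails; recursion stops.
SUM(v) = 5 + 9 + 13 + 17 + 21 + 25 = 90.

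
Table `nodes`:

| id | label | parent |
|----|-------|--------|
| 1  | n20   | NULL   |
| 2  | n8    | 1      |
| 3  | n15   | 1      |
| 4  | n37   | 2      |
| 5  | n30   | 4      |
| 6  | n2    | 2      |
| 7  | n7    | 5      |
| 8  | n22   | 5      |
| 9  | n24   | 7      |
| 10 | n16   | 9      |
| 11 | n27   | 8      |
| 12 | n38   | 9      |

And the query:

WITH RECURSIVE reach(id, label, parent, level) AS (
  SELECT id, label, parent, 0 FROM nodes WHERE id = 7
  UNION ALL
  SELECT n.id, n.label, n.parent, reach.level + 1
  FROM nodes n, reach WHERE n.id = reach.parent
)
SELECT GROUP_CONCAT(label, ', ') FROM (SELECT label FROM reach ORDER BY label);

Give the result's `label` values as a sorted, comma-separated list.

Base: id=7 (n7), parent=5, level 0.
Iteration 1: join on id=5 -> n30 (id 5, parent=4, level 1).
Iteration 2: join on id=4 -> n37 (id 4, parent=2, level 2).
Iteration 3: join on id=2 -> n8 (id 2, parent=1, level 3).
Iteration 4: join on id=1 -> n20 (id 1, parent=NULL, level 4).
Iteration 5: parent is NULL; no match; recursion stops.

n20, n30, n37, n7, n8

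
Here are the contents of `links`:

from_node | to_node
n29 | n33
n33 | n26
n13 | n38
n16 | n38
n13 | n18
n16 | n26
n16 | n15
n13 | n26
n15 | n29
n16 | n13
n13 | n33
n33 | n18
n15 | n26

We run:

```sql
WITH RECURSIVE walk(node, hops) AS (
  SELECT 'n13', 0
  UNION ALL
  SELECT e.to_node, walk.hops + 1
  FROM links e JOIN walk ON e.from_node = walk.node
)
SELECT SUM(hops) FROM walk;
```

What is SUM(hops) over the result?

Base: (n13, hops=0).
Iteration 1: edges from {n13} -> (n18, hops=1), (n26, hops=1), (n33, hops=1), (n38, hops=1).
Iteration 2: edges from {n18,n26,n33,n38} -> (n18, hops=2), (n26, hops=2).
Iteration 3: no outgoing edges from {n18,n26}; recursion stops.
SUM(hops) = 0 + 1 + 1 + 1 + 1 + 2 + 2 = 8.

8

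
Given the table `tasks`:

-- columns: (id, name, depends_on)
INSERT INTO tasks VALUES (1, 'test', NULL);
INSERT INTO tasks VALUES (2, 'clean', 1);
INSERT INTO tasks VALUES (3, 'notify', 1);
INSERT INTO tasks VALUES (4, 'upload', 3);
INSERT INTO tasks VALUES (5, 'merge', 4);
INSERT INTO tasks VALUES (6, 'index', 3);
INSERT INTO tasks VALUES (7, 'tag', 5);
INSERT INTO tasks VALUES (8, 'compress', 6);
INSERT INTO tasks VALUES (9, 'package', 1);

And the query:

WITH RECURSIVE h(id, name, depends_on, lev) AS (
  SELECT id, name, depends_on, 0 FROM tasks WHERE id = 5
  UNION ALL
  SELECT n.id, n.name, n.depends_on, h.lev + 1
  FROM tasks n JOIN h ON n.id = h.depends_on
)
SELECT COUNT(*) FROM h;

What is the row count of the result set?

4

Base: id=5 (merge), depends_on=4, lev 0.
Iteration 1: join on id=4 -> upload (id 4, depends_on=3, lev 1).
Iteration 2: join on id=3 -> notify (id 3, depends_on=1, lev 2).
Iteration 3: join on id=1 -> test (id 1, depends_on=NULL, lev 3).
Iteration 4: depends_on is NULL; no match; recursion stops.
Total rows emitted: 4.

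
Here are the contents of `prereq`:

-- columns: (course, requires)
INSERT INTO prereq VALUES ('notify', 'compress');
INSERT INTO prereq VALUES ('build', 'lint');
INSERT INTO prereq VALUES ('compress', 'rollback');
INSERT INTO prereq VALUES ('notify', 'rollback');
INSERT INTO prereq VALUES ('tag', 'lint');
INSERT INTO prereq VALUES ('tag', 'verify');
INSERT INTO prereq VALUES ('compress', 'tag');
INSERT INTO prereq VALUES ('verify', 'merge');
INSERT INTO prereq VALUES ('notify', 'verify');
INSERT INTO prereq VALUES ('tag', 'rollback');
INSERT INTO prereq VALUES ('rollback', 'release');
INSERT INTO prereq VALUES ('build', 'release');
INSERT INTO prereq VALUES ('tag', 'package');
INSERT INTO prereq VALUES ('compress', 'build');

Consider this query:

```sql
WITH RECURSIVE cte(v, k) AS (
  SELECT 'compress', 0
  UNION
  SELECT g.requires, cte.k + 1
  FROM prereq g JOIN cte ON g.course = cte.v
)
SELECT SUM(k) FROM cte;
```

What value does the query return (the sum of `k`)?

Base: (compress, k=0).
Iteration 1: edges from {compress} -> (build, k=1), (rollback, k=1), (tag, k=1).
Iteration 2: edges from {build,rollback,tag} -> (lint, k=2), (package, k=2), (release, k=2), (rollback, k=2), (verify, k=2). [UNION drops 2 duplicate row(s)]
Iteration 3: edges from {lint,package,release,rollback,verify} -> (merge, k=3), (release, k=3).
Iteration 4: no outgoing edges from {merge,release}; recursion stops.
SUM(k) = 0 + 1 + 1 + 1 + 2 + 2 + 2 + 2 + 2 + 3 + 3 = 19.

19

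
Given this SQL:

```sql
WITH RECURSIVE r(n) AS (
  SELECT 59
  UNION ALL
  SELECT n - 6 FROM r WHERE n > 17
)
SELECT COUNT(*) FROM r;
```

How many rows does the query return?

Base: n=59.
Iteration 1: 59 > 17 holds -> n = 59 - 6 = 53.
Iteration 2: 53 > 17 holds -> n = 53 - 6 = 47.
Iteration 3: 47 > 17 holds -> n = 47 - 6 = 41.
Iteration 4: 41 > 17 holds -> n = 41 - 6 = 35.
Iteration 5: 35 > 17 holds -> n = 35 - 6 = 29.
Iteration 6: 29 > 17 holds -> n = 29 - 6 = 23.
Iteration 7: 23 > 17 holds -> n = 23 - 6 = 17.
Iteration 8: 17 > 17 fails; recursion stops.
Total rows emitted: 8.

8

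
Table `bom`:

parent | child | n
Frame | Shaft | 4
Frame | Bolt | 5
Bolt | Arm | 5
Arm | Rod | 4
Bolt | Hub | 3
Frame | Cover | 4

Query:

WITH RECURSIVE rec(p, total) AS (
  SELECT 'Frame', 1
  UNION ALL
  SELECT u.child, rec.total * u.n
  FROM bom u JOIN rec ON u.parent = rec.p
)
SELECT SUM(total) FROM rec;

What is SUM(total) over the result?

Base: (Frame, total=1).
Iteration 1: components of {Frame} -> Bolt = 1*5 = 5, Cover = 1*4 = 4, Shaft = 1*4 = 4.
Iteration 2: components of {Bolt,Cover,Shaft} -> Arm = 5*5 = 25, Hub = 5*3 = 15.
Iteration 3: components of {Arm,Hub} -> Rod = 25*4 = 100.
Iteration 4: no further components; recursion stops.
SUM(total) = 1 + 4 + 5 + 4 + 25 + 15 + 100 = 154.

154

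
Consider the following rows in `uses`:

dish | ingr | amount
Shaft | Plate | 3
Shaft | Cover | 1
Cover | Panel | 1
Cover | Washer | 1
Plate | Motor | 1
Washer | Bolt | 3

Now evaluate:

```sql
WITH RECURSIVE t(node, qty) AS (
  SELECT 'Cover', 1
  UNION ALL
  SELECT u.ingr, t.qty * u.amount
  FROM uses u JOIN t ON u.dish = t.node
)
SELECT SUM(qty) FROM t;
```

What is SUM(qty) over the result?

6

Base: (Cover, qty=1).
Iteration 1: components of {Cover} -> Panel = 1*1 = 1, Washer = 1*1 = 1.
Iteration 2: components of {Panel,Washer} -> Bolt = 1*3 = 3.
Iteration 3: no further components; recursion stops.
SUM(qty) = 1 + 1 + 1 + 3 = 6.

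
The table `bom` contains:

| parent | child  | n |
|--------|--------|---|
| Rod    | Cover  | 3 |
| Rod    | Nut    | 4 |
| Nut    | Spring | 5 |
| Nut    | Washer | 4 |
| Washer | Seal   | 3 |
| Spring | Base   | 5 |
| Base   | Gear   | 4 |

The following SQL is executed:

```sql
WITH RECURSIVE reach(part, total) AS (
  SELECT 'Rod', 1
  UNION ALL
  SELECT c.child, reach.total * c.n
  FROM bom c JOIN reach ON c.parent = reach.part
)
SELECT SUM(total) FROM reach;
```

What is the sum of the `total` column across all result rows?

592

Base: (Rod, total=1).
Iteration 1: components of {Rod} -> Cover = 1*3 = 3, Nut = 1*4 = 4.
Iteration 2: components of {Cover,Nut} -> Spring = 4*5 = 20, Washer = 4*4 = 16.
Iteration 3: components of {Spring,Washer} -> Base = 20*5 = 100, Seal = 16*3 = 48.
Iteration 4: components of {Base,Seal} -> Gear = 100*4 = 400.
Iteration 5: no further components; recursion stops.
SUM(total) = 1 + 3 + 4 + 20 + 16 + 100 + 48 + 400 = 592.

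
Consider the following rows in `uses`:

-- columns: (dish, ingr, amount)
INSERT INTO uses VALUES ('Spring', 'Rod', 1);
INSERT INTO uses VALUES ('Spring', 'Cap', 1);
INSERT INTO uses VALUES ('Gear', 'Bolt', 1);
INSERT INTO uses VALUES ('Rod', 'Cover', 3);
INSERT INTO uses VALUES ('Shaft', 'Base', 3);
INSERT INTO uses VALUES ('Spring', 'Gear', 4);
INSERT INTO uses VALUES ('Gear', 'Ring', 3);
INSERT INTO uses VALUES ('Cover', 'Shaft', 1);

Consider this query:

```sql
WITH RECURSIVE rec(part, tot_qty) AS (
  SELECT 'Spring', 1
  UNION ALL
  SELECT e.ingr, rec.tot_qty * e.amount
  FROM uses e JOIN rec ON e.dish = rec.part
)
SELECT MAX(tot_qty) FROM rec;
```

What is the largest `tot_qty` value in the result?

12

Base: (Spring, tot_qty=1).
Iteration 1: components of {Spring} -> Cap = 1*1 = 1, Gear = 1*4 = 4, Rod = 1*1 = 1.
Iteration 2: components of {Cap,Gear,Rod} -> Bolt = 4*1 = 4, Cover = 1*3 = 3, Ring = 4*3 = 12.
Iteration 3: components of {Bolt,Cover,Ring} -> Shaft = 3*1 = 3.
Iteration 4: components of {Shaft} -> Base = 3*3 = 9.
Iteration 5: no further components; recursion stops.
tot_qty values: 1, 1, 4, 1, 3, 4, 12, 3, 9; the maximum is 12.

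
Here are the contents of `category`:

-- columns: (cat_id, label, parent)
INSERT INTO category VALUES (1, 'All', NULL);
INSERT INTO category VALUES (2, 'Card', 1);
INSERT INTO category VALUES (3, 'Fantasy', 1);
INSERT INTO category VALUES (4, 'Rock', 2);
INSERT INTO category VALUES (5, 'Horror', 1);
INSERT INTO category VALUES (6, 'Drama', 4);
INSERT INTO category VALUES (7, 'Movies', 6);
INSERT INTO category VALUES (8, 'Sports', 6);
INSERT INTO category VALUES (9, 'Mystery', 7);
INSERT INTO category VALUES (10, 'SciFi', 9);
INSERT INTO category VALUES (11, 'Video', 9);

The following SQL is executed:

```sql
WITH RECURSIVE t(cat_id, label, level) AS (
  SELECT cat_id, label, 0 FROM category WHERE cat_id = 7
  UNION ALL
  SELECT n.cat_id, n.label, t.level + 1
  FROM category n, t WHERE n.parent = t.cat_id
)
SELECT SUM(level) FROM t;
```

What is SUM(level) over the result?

5

Base: cat_id=7 (Movies) at level 0.
Iteration 1: rows with parent in {7} -> Mystery (id 9, level 1).
Iteration 2: rows with parent in {9} -> SciFi (id 10, level 2), Video (id 11, level 2).
Iteration 3: no rows with parent in {10,11}; recursion stops.
SUM(level) = 0 + 1 + 2 + 2 = 5.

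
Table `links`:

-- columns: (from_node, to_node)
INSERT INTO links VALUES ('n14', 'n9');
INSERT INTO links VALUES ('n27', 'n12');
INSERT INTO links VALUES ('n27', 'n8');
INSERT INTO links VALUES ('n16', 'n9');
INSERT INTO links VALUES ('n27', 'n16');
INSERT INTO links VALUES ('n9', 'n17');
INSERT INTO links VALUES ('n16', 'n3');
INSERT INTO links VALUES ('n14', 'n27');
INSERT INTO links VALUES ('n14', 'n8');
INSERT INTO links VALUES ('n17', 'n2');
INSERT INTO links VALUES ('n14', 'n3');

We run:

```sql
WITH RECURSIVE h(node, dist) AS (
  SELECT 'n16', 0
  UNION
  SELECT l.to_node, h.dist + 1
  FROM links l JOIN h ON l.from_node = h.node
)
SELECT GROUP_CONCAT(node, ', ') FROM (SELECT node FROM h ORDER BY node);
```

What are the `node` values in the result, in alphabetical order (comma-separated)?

Base: (n16, dist=0).
Iteration 1: edges from {n16} -> (n3, dist=1), (n9, dist=1).
Iteration 2: edges from {n3,n9} -> (n17, dist=2).
Iteration 3: edges from {n17} -> (n2, dist=3).
Iteration 4: no outgoing edges from {n2}; recursion stops.

n16, n17, n2, n3, n9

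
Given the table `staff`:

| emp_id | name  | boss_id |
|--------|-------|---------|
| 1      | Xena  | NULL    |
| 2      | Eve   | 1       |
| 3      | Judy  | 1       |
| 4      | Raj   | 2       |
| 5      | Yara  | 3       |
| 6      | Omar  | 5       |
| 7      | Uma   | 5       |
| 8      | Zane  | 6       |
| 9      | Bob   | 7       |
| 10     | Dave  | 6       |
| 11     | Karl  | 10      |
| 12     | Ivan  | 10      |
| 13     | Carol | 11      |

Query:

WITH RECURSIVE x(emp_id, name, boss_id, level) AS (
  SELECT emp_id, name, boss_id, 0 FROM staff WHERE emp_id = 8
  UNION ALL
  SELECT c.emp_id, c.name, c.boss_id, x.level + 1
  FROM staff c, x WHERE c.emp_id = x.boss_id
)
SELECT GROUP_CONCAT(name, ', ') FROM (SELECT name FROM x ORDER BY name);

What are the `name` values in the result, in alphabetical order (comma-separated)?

Judy, Omar, Xena, Yara, Zane

Base: emp_id=8 (Zane), boss_id=6, level 0.
Iteration 1: join on emp_id=6 -> Omar (id 6, boss_id=5, level 1).
Iteration 2: join on emp_id=5 -> Yara (id 5, boss_id=3, level 2).
Iteration 3: join on emp_id=3 -> Judy (id 3, boss_id=1, level 3).
Iteration 4: join on emp_id=1 -> Xena (id 1, boss_id=NULL, level 4).
Iteration 5: boss_id is NULL; no match; recursion stops.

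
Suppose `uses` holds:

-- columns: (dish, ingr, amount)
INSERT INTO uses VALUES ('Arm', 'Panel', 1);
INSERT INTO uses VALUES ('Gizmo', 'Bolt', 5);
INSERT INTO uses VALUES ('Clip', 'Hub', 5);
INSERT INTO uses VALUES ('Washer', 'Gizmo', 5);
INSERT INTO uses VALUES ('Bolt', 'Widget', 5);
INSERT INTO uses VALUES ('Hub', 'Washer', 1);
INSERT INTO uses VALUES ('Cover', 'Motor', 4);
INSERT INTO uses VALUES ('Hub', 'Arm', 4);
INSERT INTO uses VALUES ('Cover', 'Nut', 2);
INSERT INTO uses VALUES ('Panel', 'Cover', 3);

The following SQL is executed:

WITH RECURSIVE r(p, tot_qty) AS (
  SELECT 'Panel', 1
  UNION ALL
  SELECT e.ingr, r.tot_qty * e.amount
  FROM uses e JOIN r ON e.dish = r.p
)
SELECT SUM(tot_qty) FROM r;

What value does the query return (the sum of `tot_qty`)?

Base: (Panel, tot_qty=1).
Iteration 1: components of {Panel} -> Cover = 1*3 = 3.
Iteration 2: components of {Cover} -> Motor = 3*4 = 12, Nut = 3*2 = 6.
Iteration 3: no further components; recursion stops.
SUM(tot_qty) = 1 + 3 + 6 + 12 = 22.

22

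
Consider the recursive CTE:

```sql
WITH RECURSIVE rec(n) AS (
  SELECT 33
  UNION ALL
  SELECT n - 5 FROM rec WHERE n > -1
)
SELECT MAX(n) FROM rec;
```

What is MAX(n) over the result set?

Base: n=33.
Iteration 1: 33 > -1 holds -> n = 33 - 5 = 28.
Iteration 2: 28 > -1 holds -> n = 28 - 5 = 23.
Iteration 3: 23 > -1 holds -> n = 23 - 5 = 18.
Iteration 4: 18 > -1 holds -> n = 18 - 5 = 13.
Iteration 5: 13 > -1 holds -> n = 13 - 5 = 8.
Iteration 6: 8 > -1 holds -> n = 8 - 5 = 3.
Iteration 7: 3 > -1 holds -> n = 3 - 5 = -2.
Iteration 8: -2 > -1 fails; recursion stops.
n values: 33, 28, 23, 18, 13, 8, 3, -2; the maximum is 33.

33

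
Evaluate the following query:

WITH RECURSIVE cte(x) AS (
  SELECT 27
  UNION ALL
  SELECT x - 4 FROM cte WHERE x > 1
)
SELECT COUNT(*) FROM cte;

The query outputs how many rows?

8

Base: x=27.
Iteration 1: 27 > 1 holds -> x = 27 - 4 = 23.
Iteration 2: 23 > 1 holds -> x = 23 - 4 = 19.
Iteration 3: 19 > 1 holds -> x = 19 - 4 = 15.
Iteration 4: 15 > 1 holds -> x = 15 - 4 = 11.
Iteration 5: 11 > 1 holds -> x = 11 - 4 = 7.
Iteration 6: 7 > 1 holds -> x = 7 - 4 = 3.
Iteration 7: 3 > 1 holds -> x = 3 - 4 = -1.
Iteration 8: -1 > 1 fails; recursion stops.
Total rows emitted: 8.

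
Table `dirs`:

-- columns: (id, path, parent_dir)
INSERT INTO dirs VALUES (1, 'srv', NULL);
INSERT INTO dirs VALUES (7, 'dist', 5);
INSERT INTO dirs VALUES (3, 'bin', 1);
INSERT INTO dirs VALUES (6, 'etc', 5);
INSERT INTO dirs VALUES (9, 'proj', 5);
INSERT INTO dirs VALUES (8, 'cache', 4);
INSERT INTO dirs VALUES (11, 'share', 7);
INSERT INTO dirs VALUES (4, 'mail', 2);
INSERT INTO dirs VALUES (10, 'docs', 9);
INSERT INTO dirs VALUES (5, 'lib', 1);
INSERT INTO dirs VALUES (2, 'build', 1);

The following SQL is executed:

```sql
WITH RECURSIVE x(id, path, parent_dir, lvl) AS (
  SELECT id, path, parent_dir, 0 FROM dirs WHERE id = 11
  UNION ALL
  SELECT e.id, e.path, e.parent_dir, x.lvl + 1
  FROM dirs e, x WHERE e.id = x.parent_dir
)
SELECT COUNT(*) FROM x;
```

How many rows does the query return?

4

Base: id=11 (share), parent_dir=7, lvl 0.
Iteration 1: join on id=7 -> dist (id 7, parent_dir=5, lvl 1).
Iteration 2: join on id=5 -> lib (id 5, parent_dir=1, lvl 2).
Iteration 3: join on id=1 -> srv (id 1, parent_dir=NULL, lvl 3).
Iteration 4: parent_dir is NULL; no match; recursion stops.
Total rows emitted: 4.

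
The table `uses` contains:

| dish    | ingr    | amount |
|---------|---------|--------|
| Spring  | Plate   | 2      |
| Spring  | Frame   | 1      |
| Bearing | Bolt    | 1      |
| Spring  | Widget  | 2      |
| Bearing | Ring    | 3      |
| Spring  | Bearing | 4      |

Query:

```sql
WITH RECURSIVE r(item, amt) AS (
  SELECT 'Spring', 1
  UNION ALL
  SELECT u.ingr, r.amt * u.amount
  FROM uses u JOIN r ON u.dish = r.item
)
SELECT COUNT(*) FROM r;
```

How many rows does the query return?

7

Base: (Spring, amt=1).
Iteration 1: components of {Spring} -> Bearing = 1*4 = 4, Frame = 1*1 = 1, Plate = 1*2 = 2, Widget = 1*2 = 2.
Iteration 2: components of {Bearing,Frame,Plate,Widget} -> Bolt = 4*1 = 4, Ring = 4*3 = 12.
Iteration 3: no further components; recursion stops.
Total rows emitted: 7.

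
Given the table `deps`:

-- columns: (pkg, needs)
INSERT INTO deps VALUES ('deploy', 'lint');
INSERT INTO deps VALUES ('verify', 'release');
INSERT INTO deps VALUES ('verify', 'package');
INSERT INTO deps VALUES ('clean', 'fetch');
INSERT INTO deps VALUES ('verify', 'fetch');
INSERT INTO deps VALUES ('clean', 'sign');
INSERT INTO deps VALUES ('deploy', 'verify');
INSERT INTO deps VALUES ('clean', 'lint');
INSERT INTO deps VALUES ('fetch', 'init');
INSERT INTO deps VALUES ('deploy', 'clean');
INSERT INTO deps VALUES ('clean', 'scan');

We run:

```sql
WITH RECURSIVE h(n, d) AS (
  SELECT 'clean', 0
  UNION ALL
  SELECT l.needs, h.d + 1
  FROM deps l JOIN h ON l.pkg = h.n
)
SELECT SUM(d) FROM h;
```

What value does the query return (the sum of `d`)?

Base: (clean, d=0).
Iteration 1: edges from {clean} -> (fetch, d=1), (lint, d=1), (scan, d=1), (sign, d=1).
Iteration 2: edges from {fetch,lint,scan,sign} -> (init, d=2).
Iteration 3: no outgoing edges from {init}; recursion stops.
SUM(d) = 0 + 1 + 1 + 1 + 1 + 2 = 6.

6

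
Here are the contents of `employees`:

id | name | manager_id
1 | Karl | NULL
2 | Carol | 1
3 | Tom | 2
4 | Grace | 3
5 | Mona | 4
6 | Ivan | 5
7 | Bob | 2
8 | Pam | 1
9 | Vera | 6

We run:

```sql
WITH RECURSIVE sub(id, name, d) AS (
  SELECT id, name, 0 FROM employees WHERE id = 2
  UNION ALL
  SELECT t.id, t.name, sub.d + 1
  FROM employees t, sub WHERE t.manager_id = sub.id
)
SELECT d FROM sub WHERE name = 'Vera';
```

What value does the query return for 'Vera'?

Base: id=2 (Carol) at d 0.
Iteration 1: rows with manager_id in {2} -> Tom (id 3, d 1), Bob (id 7, d 1).
Iteration 2: rows with manager_id in {3,7} -> Grace (id 4, d 2).
Iteration 3: rows with manager_id in {4} -> Mona (id 5, d 3).
Iteration 4: rows with manager_id in {5} -> Ivan (id 6, d 4).
Iteration 5: rows with manager_id in {6} -> Vera (id 9, d 5).
Iteration 6: no rows with manager_id in {9}; recursion stops.

5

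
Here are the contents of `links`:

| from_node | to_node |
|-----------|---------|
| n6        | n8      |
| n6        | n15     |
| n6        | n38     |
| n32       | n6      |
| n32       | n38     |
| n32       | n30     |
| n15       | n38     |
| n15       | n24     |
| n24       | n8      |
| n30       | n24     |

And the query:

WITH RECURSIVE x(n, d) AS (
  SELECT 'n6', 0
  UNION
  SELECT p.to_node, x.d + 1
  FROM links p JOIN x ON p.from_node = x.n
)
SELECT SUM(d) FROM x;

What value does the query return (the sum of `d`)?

10

Base: (n6, d=0).
Iteration 1: edges from {n6} -> (n15, d=1), (n38, d=1), (n8, d=1).
Iteration 2: edges from {n15,n38,n8} -> (n24, d=2), (n38, d=2).
Iteration 3: edges from {n24,n38} -> (n8, d=3).
Iteration 4: no outgoing edges from {n8}; recursion stops.
SUM(d) = 0 + 1 + 1 + 1 + 2 + 2 + 3 = 10.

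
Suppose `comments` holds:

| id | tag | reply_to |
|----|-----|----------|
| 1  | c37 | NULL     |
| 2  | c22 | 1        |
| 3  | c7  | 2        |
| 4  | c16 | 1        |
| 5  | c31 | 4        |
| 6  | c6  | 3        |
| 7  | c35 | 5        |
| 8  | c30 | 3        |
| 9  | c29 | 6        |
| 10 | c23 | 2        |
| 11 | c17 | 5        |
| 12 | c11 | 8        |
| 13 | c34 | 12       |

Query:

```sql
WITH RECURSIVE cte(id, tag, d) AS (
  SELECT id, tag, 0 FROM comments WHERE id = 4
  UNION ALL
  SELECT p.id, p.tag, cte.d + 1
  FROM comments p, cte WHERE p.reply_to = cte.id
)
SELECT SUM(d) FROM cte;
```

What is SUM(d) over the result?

Base: id=4 (c16) at d 0.
Iteration 1: rows with reply_to in {4} -> c31 (id 5, d 1).
Iteration 2: rows with reply_to in {5} -> c35 (id 7, d 2), c17 (id 11, d 2).
Iteration 3: no rows with reply_to in {7,11}; recursion stops.
SUM(d) = 0 + 1 + 2 + 2 = 5.

5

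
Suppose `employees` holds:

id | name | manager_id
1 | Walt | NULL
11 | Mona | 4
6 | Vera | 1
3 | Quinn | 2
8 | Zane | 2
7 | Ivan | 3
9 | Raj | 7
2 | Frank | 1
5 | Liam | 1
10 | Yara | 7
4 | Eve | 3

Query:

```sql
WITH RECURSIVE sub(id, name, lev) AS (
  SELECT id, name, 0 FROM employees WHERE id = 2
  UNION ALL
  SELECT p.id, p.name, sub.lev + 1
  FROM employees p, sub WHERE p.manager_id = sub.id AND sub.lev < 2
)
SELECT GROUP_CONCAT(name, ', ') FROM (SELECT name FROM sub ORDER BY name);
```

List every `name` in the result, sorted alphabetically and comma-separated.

Base: id=2 (Frank) at lev 0.
Iteration 1: rows with manager_id in {2} -> Quinn (id 3, lev 1), Zane (id 8, lev 1).
Iteration 2: rows with manager_id in {3,8} -> Eve (id 4, lev 2), Ivan (id 7, lev 2).
Iteration 3: lev < 2 fails for all current rows; recursion stops.

Eve, Frank, Ivan, Quinn, Zane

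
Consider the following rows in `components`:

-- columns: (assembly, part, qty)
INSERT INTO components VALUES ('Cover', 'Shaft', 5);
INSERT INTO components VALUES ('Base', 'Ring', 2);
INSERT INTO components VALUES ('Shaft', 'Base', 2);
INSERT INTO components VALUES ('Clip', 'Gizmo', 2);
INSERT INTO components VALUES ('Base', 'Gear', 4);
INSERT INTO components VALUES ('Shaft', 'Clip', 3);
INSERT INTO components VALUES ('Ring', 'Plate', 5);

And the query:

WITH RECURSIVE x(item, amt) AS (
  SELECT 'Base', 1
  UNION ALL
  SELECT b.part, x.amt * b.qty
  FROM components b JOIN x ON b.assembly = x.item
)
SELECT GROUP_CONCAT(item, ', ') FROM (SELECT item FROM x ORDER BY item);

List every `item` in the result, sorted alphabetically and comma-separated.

Base: (Base, amt=1).
Iteration 1: components of {Base} -> Gear = 1*4 = 4, Ring = 1*2 = 2.
Iteration 2: components of {Gear,Ring} -> Plate = 2*5 = 10.
Iteration 3: no further components; recursion stops.

Base, Gear, Plate, Ring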